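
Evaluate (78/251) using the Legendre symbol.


p = 251 is prime, so compute (78/251) with the reciprocity algorithm (Jacobi-symbol steps: pull out 2s via (2/n), flip via reciprocity, reduce):
  pull out 2: (2/251) = -1  (since 251 mod 8 = 3)
  reciprocity: (39/251) -> -(251/39)
  reduce: (17/39)
  reciprocity: (17/39) -> +(39/17)
  reduce: (5/17)
  reciprocity: (5/17) -> +(17/5)
  reduce: (2/5)
  pull out 2: (2/5) = -1  (since 5 mod 8 = 5)
  (1/5) = 1
Product of signs = -1
(78/251) = -1

-1


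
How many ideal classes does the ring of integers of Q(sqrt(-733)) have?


K = Q(sqrt(-733)). d mod 4 = 3, so D = disc(K) = 4d = -2932
h(K) equals the number of primitive reduced positive-definite forms (a, b, c) = a*x^2 + b*x*y + c*y^2 with b^2 - 4ac = D,
where reduced means |b| <= a <= c, with b >= 0 whenever |b| = a or a = c, and primitive means gcd(a, b, c) = 1.
Reduced forces 3a^2 <= |D| = 2932, so 1 <= a <= 31; b must have the parity of D, and c = (b^2 - D)/(4a) must be an integer >= a.
Enumerate a = 1..31, b in [-a, a]:
  a=1: (1, 0, 733)  [1]
  a=2: (2, 2, 367)  [1]
  a=3..6: none
  a=7: (7, -6, 106), (7, 6, 106)  [2]
  a=8..10: none
  a=11: (11, -4, 67), (11, 4, 67)  [2]
  a=12..13: none
  a=14: (14, -6, 53), (14, 6, 53)  [2]
  a=15..16: none
  a=17: (17, -14, 46), (17, 14, 46)  [2]
  a=18..21: none
  a=22: (22, -18, 37), (22, 18, 37)  [2]
  a=23: (23, -14, 34), (23, 14, 34)  [2]
  a=24..31: none
Total reduced forms: 1 + 1 + 2 + 2 + 2 + 2 + 2 + 2 = 14
h = 14

14


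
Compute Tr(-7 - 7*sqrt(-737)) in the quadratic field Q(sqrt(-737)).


Tr(a + b*sqrt(d)) = (a + b*sqrt(d)) + (a - b*sqrt(d)) = 2a
= 2 * (-7)
= -14

-14


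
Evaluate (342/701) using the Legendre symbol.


p = 701 is prime, so compute (342/701) with the reciprocity algorithm (Jacobi-symbol steps: pull out 2s via (2/n), flip via reciprocity, reduce):
  pull out 2: (2/701) = -1  (since 701 mod 8 = 5)
  reciprocity: (171/701) -> +(701/171)
  reduce: (17/171)
  reciprocity: (17/171) -> +(171/17)
  reduce: (1/17)
  (1/17) = 1
Product of signs = -1
(342/701) = -1

-1


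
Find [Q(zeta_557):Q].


The degree equals Euler's totient phi(557).
557 = 557
phi(557) = 556

556


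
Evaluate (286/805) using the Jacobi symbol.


Compute (286/805) via quadratic reciprocity:
  pull out 2: (2/805) = -1  (since 805 mod 8 = 5)
  reciprocity: (143/805) -> +(805/143)
  reduce: (90/143)
  pull out 2: (2/143) = +1  (since 143 mod 8 = 7)
  reciprocity: (45/143) -> +(143/45)
  reduce: (8/45)
  pull out 2: (2/45) = -1  (since 45 mod 8 = 5)
  pull out 2: (2/45) = -1  (since 45 mod 8 = 5)
  pull out 2: (2/45) = -1  (since 45 mod 8 = 5)
  (1/45) = 1
Product of signs = 1

1


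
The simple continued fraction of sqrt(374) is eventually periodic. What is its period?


Run the CF algorithm for sqrt(374).
a_0 = floor(sqrt(374)) = 19; set m_0=0, q_0=1.
Recurrence: m' = q*a - m,  q' = (d - m'^2)/q,  a' = floor((a_0 + m')/q').
  step 1: m=19, q=13, a=2
  step 2: m=7, q=25, a=1
  step 3: m=18, q=2, a=18
  step 4: m=18, q=25, a=1
  step 5: m=7, q=13, a=2
  step 6: m=19, q=1, a=38
a_6 = 2*a_0 = 38, so the period closes here.
sqrt(374) = [19; 2, 1, 18, 1, 2, 38]
Period length = 6

6


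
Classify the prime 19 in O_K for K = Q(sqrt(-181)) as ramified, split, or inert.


K = Q(sqrt(-181)). Since d mod 4 = 3, disc(K) = -724.
Check p | disc: -724 mod 19 = 17.
p does not divide disc. Compute Legendre symbol (d/p):
9^((19-1)/2) mod 19 = 1
(d/p) = 1, so p splits: (p) = P*P' with e=1, f=1, g=2.
Therefore p is split.

split


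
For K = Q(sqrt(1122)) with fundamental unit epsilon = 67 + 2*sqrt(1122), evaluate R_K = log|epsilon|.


epsilon = 67 + 2*sqrt(1122)
= 133.9925
R = ln(133.9925)
= 4.8978

4.8978


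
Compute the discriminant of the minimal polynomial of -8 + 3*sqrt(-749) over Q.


The element -8 + 3*sqrt(-749) has minimal polynomial:
x^2 + 16*x + 6805
Discriminant = (16)^2 - 4*(6805)
= 256 - 27220
= -26964

-26964


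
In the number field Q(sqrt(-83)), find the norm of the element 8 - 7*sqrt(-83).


N(a + b*sqrt(d)) = a^2 - d*b^2
= (8)^2 - (-83)*(-7)^2
= 64 + 4067
= 4131

4131


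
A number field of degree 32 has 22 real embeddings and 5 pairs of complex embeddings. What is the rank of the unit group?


By Dirichlet's unit theorem:
rank = r1 + r2 - 1
= 22 + 5 - 1
= 26

26


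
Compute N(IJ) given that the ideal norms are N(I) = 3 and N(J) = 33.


N(IJ) = N(I) * N(J)
= 3 * 33
= 99

99


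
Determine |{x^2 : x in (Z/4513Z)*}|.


For prime p, the number of non-zero quadratic residues is (p-1)/2.
= (4513-1)/2
= 2256

2256


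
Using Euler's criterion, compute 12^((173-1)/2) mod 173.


p = 173 is prime and the exponent is (p-1)/2 = 86, so by Euler's criterion 12^86 = (12/173) = +1 or -1 mod 173.
Compute by square-and-multiply:
  86 = 64 + 16 + 4 + 2 (binary 1010110)
  Repeated squaring mod 173: 12^1 = 12, 12^2 = 144, 12^4 = 149, 12^8 = 57, 12^16 = 135, 12^32 = 60, 12^64 = 140
  12^86 = 12^64 * 12^16 * 12^4 * 12^2 = 140 * 135 * 149 * 144 mod 173
    140 * 135 = 18900 = 43 mod 173
    43 * 149 = 6407 = 6 mod 173
    6 * 144 = 864 = 172 mod 173
  12^86 = 172 mod 173
Result 172 = p - 1 = -1 mod 173: 12 is a quadratic non-residue mod 173. As a residue in [0, p-1] the value is 172.
12^86 mod 173 = 172

172


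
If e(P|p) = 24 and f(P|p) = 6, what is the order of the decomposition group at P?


|D_P| = e * f
= 24 * 6
= 144

144


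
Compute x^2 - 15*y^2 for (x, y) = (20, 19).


x^2 - d*y^2
= 20^2 - 15*19^2
= 400 - 5415
= -5015

-5015


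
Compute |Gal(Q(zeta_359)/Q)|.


|Gal(Q(zeta_359)/Q)| = phi(359)
= 358

358


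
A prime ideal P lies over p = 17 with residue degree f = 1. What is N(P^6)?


N(P^a) = p^(a*f)
= 17^(6*1)
= 17^6
= 24137569

24137569


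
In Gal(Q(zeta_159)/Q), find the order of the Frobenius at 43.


The Frobenius at p in Gal(Q(zeta_n)/Q) = (Z/nZ)* is the class of p, so its order is ord_159(43), the smallest k >= 1 with 43^k = 1 mod 159.
n = 159 = 3 * 53, phi(159) = 104; the order divides phi(n).
Divisors of 104: 1, 2, 4, 8, 13, 26, 52, 104
Repeated squaring mod 159: 43^1 = 43, 43^2 = 100, 43^4 = 142, 43^8 = 130, 43^16 = 46, 43^32 = 49, 43^64 = 16
Test divisors in increasing order:
  k=1: 43^1 = 43 mod 159
  k=2: 43^2 = 100 mod 159
  k=4: 43^4 = 142 mod 159
  k=8: 43^8 = 130 mod 159
  k=13: 43^13 = 130 * 142 * 43 = 52 mod 159
  k=26: 43^26 = 46 * 130 * 100 = 1 mod 159  <- first divisor giving 1
Order = 26

26


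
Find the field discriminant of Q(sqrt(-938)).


For K = Q(sqrt(d)) with d squarefree: disc(K) = d if d = 1 mod 4, and disc(K) = 4d if d = 2 or 3 mod 4.
Here d = -938, and d mod 4 = 2.
d = 2 mod 4, not 1 (O_K = Z[sqrt(d)]), so disc(K) = 4d = 4 * (-938) = -3752

-3752


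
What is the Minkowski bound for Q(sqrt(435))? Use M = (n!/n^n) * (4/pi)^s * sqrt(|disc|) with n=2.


d = 435, d mod 4 = 3, so disc(K) = 4d = 1740; |disc(K)| = 1740
Real quadratic field, so n = 2, s = r2 = 0, r1 = 2
M = (n!/n^n) * (4/pi)^s * sqrt(|disc(K)|) = (2!/2^2) * (4/pi)^0 * sqrt(1740)
= 0.5 * 1.000000 * 41.713307
= 20.8567

20.8567


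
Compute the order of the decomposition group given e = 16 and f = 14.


|D_P| = e * f
= 16 * 14
= 224

224


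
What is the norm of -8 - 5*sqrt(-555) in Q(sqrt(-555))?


N(a + b*sqrt(d)) = a^2 - d*b^2
= (-8)^2 - (-555)*(-5)^2
= 64 + 13875
= 13939

13939


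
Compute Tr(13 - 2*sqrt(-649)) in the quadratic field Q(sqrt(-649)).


Tr(a + b*sqrt(d)) = (a + b*sqrt(d)) + (a - b*sqrt(d)) = 2a
= 2 * (13)
= 26

26


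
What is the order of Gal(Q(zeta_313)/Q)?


|Gal(Q(zeta_313)/Q)| = phi(313)
= 312

312


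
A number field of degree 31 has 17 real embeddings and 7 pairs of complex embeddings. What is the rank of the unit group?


By Dirichlet's unit theorem:
rank = r1 + r2 - 1
= 17 + 7 - 1
= 23

23


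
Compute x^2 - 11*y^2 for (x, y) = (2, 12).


x^2 - d*y^2
= 2^2 - 11*12^2
= 4 - 1584
= -1580

-1580


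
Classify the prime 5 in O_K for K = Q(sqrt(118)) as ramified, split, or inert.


K = Q(sqrt(118)). Since d mod 4 = 2, disc(K) = 472.
Check p | disc: 472 mod 5 = 2.
p does not divide disc. Compute Legendre symbol (d/p):
3^((5-1)/2) mod 5 = -1
(d/p) = -1, so p is inert: (p) stays prime with e=1, f=2, g=1.
Therefore p is inert.

inert


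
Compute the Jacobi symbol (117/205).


Compute (117/205) via quadratic reciprocity:
  reciprocity: (117/205) -> +(205/117)
  reduce: (88/117)
  pull out 2: (2/117) = -1  (since 117 mod 8 = 5)
  pull out 2: (2/117) = -1  (since 117 mod 8 = 5)
  pull out 2: (2/117) = -1  (since 117 mod 8 = 5)
  reciprocity: (11/117) -> +(117/11)
  reduce: (7/11)
  reciprocity: (7/11) -> -(11/7)
  reduce: (4/7)
  pull out 2: (2/7) = +1  (since 7 mod 8 = 7)
  pull out 2: (2/7) = +1  (since 7 mod 8 = 7)
  (1/7) = 1
Product of signs = 1

1


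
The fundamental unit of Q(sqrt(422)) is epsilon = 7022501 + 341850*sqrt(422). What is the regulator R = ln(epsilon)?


epsilon = 7022501 + 341850*sqrt(422)
= 1.4045e+07
R = ln(1.4045e+07)
= 16.4578

16.4578


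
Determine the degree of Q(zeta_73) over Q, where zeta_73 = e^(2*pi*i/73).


The degree equals Euler's totient phi(73).
73 = 73
phi(73) = 72

72


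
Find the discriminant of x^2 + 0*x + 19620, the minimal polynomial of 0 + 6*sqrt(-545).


The element 0 + 6*sqrt(-545) has minimal polynomial:
x^2 + 0*x + 19620
Discriminant = (0)^2 - 4*(19620)
= 0 - 78480
= -78480

-78480


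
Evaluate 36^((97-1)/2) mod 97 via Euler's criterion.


p = 97 is prime and the exponent is (p-1)/2 = 48, so by Euler's criterion 36^48 = (36/97) = +1 or -1 mod 97.
Compute by square-and-multiply:
  48 = 32 + 16 (binary 110000)
  Repeated squaring mod 97: 36^1 = 36, 36^2 = 35, 36^4 = 61, 36^8 = 35, 36^16 = 61, 36^32 = 35
  36^48 = 36^32 * 36^16 = 35 * 61 mod 97
    35 * 61 = 2135 = 1 mod 97
  36^48 = 1 mod 97
Result 1: 36 is a quadratic residue mod 97.
36^48 mod 97 = 1

1


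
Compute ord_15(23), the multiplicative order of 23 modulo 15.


We want ord_15(23), the smallest k >= 1 with 23^k = 1 mod 15.
n = 15 = 3 * 5, phi(15) = 8; the order divides phi(n).
Divisors of 8: 1, 2, 4, 8
Repeated squaring mod 15: 23^1 = 8, 23^2 = 4, 23^4 = 1, 23^8 = 1
Test divisors in increasing order:
  k=1: 23^1 = 8 mod 15
  k=2: 23^2 = 4 mod 15
  k=4: 23^4 = 1 mod 15  <- first divisor giving 1
Order = 4

4


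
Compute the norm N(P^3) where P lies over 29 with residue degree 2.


N(P^a) = p^(a*f)
= 29^(3*2)
= 29^6
= 594823321

594823321


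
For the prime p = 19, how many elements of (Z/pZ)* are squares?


For prime p, the number of non-zero quadratic residues is (p-1)/2.
= (19-1)/2
= 9

9


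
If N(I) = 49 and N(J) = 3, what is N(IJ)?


N(IJ) = N(I) * N(J)
= 49 * 3
= 147

147


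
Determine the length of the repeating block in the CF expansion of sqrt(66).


Run the CF algorithm for sqrt(66).
a_0 = floor(sqrt(66)) = 8; set m_0=0, q_0=1.
Recurrence: m' = q*a - m,  q' = (d - m'^2)/q,  a' = floor((a_0 + m')/q').
  step 1: m=8, q=2, a=8
  step 2: m=8, q=1, a=16
a_2 = 2*a_0 = 16, so the period closes here.
sqrt(66) = [8; 8, 16]
Period length = 2

2


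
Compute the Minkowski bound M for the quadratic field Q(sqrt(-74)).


d = -74, d mod 4 = 2, so disc(K) = 4d = -296; |disc(K)| = 296
Imaginary quadratic field, so n = 2, s = r2 = 1, r1 = 0
M = (n!/n^n) * (4/pi)^s * sqrt(|disc(K)|) = (2!/2^2) * (4/pi)^1 * sqrt(296)
= 0.5 * 1.273240 * 17.204651
= 10.9528

10.9528


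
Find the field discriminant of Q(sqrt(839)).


For K = Q(sqrt(d)) with d squarefree: disc(K) = d if d = 1 mod 4, and disc(K) = 4d if d = 2 or 3 mod 4.
Here d = 839, and d mod 4 = 3.
d = 3 mod 4, not 1 (O_K = Z[sqrt(d)]), so disc(K) = 4d = 4 * (839) = 3356

3356


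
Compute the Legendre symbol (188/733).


p = 733 is prime, so compute (188/733) with the reciprocity algorithm (Jacobi-symbol steps: pull out 2s via (2/n), flip via reciprocity, reduce):
  pull out 2: (2/733) = -1  (since 733 mod 8 = 5)
  pull out 2: (2/733) = -1  (since 733 mod 8 = 5)
  reciprocity: (47/733) -> +(733/47)
  reduce: (28/47)
  pull out 2: (2/47) = +1  (since 47 mod 8 = 7)
  pull out 2: (2/47) = +1  (since 47 mod 8 = 7)
  reciprocity: (7/47) -> -(47/7)
  reduce: (5/7)
  reciprocity: (5/7) -> +(7/5)
  reduce: (2/5)
  pull out 2: (2/5) = -1  (since 5 mod 8 = 5)
  (1/5) = 1
Product of signs = 1
(188/733) = 1

1


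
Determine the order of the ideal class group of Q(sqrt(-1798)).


K = Q(sqrt(-1798)). d mod 4 = 2, so D = disc(K) = 4d = -7192
h(K) equals the number of primitive reduced positive-definite forms (a, b, c) = a*x^2 + b*x*y + c*y^2 with b^2 - 4ac = D,
where reduced means |b| <= a <= c, with b >= 0 whenever |b| = a or a = c, and primitive means gcd(a, b, c) = 1.
Reduced forces 3a^2 <= |D| = 7192, so 1 <= a <= 48; b must have the parity of D, and c = (b^2 - D)/(4a) must be an integer >= a.
Enumerate a = 1..48, b in [-a, a]:
  a=1: (1, 0, 1798)  [1]
  a=2: (2, 0, 899)  [1]
  a=3..6: none
  a=7: (7, -2, 257), (7, 2, 257)  [2]
  a=8..12: none
  a=13: (13, -6, 139), (13, 6, 139)  [2]
  a=14: (14, -12, 131), (14, 12, 131)  [2]
  a=15..16: none
  a=17: (17, -4, 106), (17, 4, 106)  [2]
  a=18: none
  a=19: (19, -16, 98), (19, 16, 98)  [2]
  a=20..25: none
  a=26: (26, -20, 73), (26, 20, 73)  [2]
  a=27..28: none
  a=29: (29, 0, 62)  [1]
  a=30: none
  a=31: (31, 0, 58)  [1]
  a=32..33: none
  a=34: (34, -4, 53), (34, 4, 53)  [2]
  a=35..37: none
  a=38: (38, -16, 49), (38, 16, 49)  [2]
  a=39..48: none
Total reduced forms: 1 + 1 + 2 + 2 + 2 + 2 + 2 + 2 + 1 + 1 + 2 + 2 = 20
h = 20

20


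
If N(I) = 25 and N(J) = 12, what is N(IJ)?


N(IJ) = N(I) * N(J)
= 25 * 12
= 300

300


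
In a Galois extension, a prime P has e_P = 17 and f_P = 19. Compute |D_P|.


|D_P| = e * f
= 17 * 19
= 323

323


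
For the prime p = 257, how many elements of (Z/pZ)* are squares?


For prime p, the number of non-zero quadratic residues is (p-1)/2.
= (257-1)/2
= 128

128


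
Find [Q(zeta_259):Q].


The degree equals Euler's totient phi(259).
259 = 7 * 37
phi(259) = 216

216


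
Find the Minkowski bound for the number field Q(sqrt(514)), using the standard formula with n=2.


d = 514, d mod 4 = 2, so disc(K) = 4d = 2056; |disc(K)| = 2056
Real quadratic field, so n = 2, s = r2 = 0, r1 = 2
M = (n!/n^n) * (4/pi)^s * sqrt(|disc(K)|) = (2!/2^2) * (4/pi)^0 * sqrt(2056)
= 0.5 * 1.000000 * 45.343136
= 22.6716

22.6716


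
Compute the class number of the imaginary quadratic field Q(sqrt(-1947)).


K = Q(sqrt(-1947)). d mod 4 = 1, so D = disc(K) = d = -1947
h(K) equals the number of primitive reduced positive-definite forms (a, b, c) = a*x^2 + b*x*y + c*y^2 with b^2 - 4ac = D,
where reduced means |b| <= a <= c, with b >= 0 whenever |b| = a or a = c, and primitive means gcd(a, b, c) = 1.
Reduced forces 3a^2 <= |D| = 1947, so 1 <= a <= 25; b must have the parity of D, and c = (b^2 - D)/(4a) must be an integer >= a.
Enumerate a = 1..25, b in [-a, a]:
  a=1: (1, 1, 487)  [1]
  a=2: none
  a=3: (3, 3, 163)  [1]
  a=4..10: none
  a=11: (11, 11, 47)  [1]
  a=12: none
  a=13: (13, -9, 39), (13, 9, 39)  [2]
  a=14..16: none
  a=17: (17, -5, 29), (17, 5, 29)  [2]
  a=18..22: none
  a=23: (23, 13, 23)  [1]
  a=24..25: none
Total reduced forms: 1 + 1 + 1 + 2 + 2 + 1 = 8
h = 8

8


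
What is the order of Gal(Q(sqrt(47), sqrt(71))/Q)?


The 2 square roots of distinct primes are multiplicatively independent over Q,
so [K:Q] = 2^2 and Gal(K/Q) is isomorphic to (Z/2Z)^2.
|Gal| = 2^2 = 4

4


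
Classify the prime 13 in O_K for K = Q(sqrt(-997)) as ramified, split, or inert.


K = Q(sqrt(-997)). Since d mod 4 = 3, disc(K) = -3988.
Check p | disc: -3988 mod 13 = 3.
p does not divide disc. Compute Legendre symbol (d/p):
4^((13-1)/2) mod 13 = 1
(d/p) = 1, so p splits: (p) = P*P' with e=1, f=1, g=2.
Therefore p is split.

split


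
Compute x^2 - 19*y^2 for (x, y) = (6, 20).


x^2 - d*y^2
= 6^2 - 19*20^2
= 36 - 7600
= -7564

-7564


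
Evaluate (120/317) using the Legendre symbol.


p = 317 is prime, so compute (120/317) with the reciprocity algorithm (Jacobi-symbol steps: pull out 2s via (2/n), flip via reciprocity, reduce):
  pull out 2: (2/317) = -1  (since 317 mod 8 = 5)
  pull out 2: (2/317) = -1  (since 317 mod 8 = 5)
  pull out 2: (2/317) = -1  (since 317 mod 8 = 5)
  reciprocity: (15/317) -> +(317/15)
  reduce: (2/15)
  pull out 2: (2/15) = +1  (since 15 mod 8 = 7)
  (1/15) = 1
Product of signs = -1
(120/317) = -1

-1


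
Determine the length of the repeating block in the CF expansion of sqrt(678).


Run the CF algorithm for sqrt(678).
a_0 = floor(sqrt(678)) = 26; set m_0=0, q_0=1.
Recurrence: m' = q*a - m,  q' = (d - m'^2)/q,  a' = floor((a_0 + m')/q').
  step 1: m=26, q=2, a=26
  step 2: m=26, q=1, a=52
a_2 = 2*a_0 = 52, so the period closes here.
sqrt(678) = [26; 26, 52]
Period length = 2

2


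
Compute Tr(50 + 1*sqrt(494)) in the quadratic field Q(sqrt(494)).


Tr(a + b*sqrt(d)) = (a + b*sqrt(d)) + (a - b*sqrt(d)) = 2a
= 2 * (50)
= 100

100


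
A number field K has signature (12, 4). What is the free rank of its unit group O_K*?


By Dirichlet's unit theorem:
rank = r1 + r2 - 1
= 12 + 4 - 1
= 15

15


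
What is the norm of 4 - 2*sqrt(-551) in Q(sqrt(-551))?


N(a + b*sqrt(d)) = a^2 - d*b^2
= (4)^2 - (-551)*(-2)^2
= 16 + 2204
= 2220

2220


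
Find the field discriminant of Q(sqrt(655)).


For K = Q(sqrt(d)) with d squarefree: disc(K) = d if d = 1 mod 4, and disc(K) = 4d if d = 2 or 3 mod 4.
Here d = 655, and d mod 4 = 3.
d = 3 mod 4, not 1 (O_K = Z[sqrt(d)]), so disc(K) = 4d = 4 * (655) = 2620

2620


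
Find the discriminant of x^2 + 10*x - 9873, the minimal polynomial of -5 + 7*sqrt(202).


The element -5 + 7*sqrt(202) has minimal polynomial:
x^2 + 10*x - 9873
Discriminant = (10)^2 - 4*(-9873)
= 100 + 39492
= 39592

39592


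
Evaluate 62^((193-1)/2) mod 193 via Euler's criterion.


p = 193 is prime and the exponent is (p-1)/2 = 96, so by Euler's criterion 62^96 = (62/193) = +1 or -1 mod 193.
Compute by square-and-multiply:
  96 = 64 + 32 (binary 1100000)
  Repeated squaring mod 193: 62^1 = 62, 62^2 = 177, 62^4 = 63, 62^8 = 109, 62^16 = 108, 62^32 = 84, 62^64 = 108
  62^96 = 62^64 * 62^32 = 108 * 84 mod 193
    108 * 84 = 9072 = 1 mod 193
  62^96 = 1 mod 193
Result 1: 62 is a quadratic residue mod 193.
62^96 mod 193 = 1

1


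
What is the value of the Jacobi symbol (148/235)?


Compute (148/235) via quadratic reciprocity:
  pull out 2: (2/235) = -1  (since 235 mod 8 = 3)
  pull out 2: (2/235) = -1  (since 235 mod 8 = 3)
  reciprocity: (37/235) -> +(235/37)
  reduce: (13/37)
  reciprocity: (13/37) -> +(37/13)
  reduce: (11/13)
  reciprocity: (11/13) -> +(13/11)
  reduce: (2/11)
  pull out 2: (2/11) = -1  (since 11 mod 8 = 3)
  (1/11) = 1
Product of signs = -1

-1


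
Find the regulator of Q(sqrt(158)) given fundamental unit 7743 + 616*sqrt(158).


epsilon = 7743 + 616*sqrt(158)
= 15485.9999
R = ln(15485.9999)
= 9.6477

9.6477


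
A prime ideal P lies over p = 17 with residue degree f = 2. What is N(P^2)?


N(P^a) = p^(a*f)
= 17^(2*2)
= 17^4
= 83521

83521


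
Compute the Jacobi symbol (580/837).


Compute (580/837) via quadratic reciprocity:
  pull out 2: (2/837) = -1  (since 837 mod 8 = 5)
  pull out 2: (2/837) = -1  (since 837 mod 8 = 5)
  reciprocity: (145/837) -> +(837/145)
  reduce: (112/145)
  pull out 2: (2/145) = +1  (since 145 mod 8 = 1)
  pull out 2: (2/145) = +1  (since 145 mod 8 = 1)
  pull out 2: (2/145) = +1  (since 145 mod 8 = 1)
  pull out 2: (2/145) = +1  (since 145 mod 8 = 1)
  reciprocity: (7/145) -> +(145/7)
  reduce: (5/7)
  reciprocity: (5/7) -> +(7/5)
  reduce: (2/5)
  pull out 2: (2/5) = -1  (since 5 mod 8 = 5)
  (1/5) = 1
Product of signs = -1

-1


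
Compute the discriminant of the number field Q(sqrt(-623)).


For K = Q(sqrt(d)) with d squarefree: disc(K) = d if d = 1 mod 4, and disc(K) = 4d if d = 2 or 3 mod 4.
Here d = -623, and d mod 4 = 1.
d = 1 mod 4 (O_K = Z[(1+sqrt(d))/2]), so disc(K) = d = -623

-623


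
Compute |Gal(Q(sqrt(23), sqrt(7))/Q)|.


The 2 square roots of distinct primes are multiplicatively independent over Q,
so [K:Q] = 2^2 and Gal(K/Q) is isomorphic to (Z/2Z)^2.
|Gal| = 2^2 = 4

4


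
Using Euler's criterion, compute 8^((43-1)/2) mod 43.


p = 43 is prime and the exponent is (p-1)/2 = 21, so by Euler's criterion 8^21 = (8/43) = +1 or -1 mod 43.
Compute by square-and-multiply:
  21 = 16 + 4 + 1 (binary 10101)
  Repeated squaring mod 43: 8^1 = 8, 8^2 = 21, 8^4 = 11, 8^8 = 35, 8^16 = 21
  8^21 = 8^16 * 8^4 * 8^1 = 21 * 11 * 8 mod 43
    21 * 11 = 231 = 16 mod 43
    16 * 8 = 128 = 42 mod 43
  8^21 = 42 mod 43
Result 42 = p - 1 = -1 mod 43: 8 is a quadratic non-residue mod 43. As a residue in [0, p-1] the value is 42.
8^21 mod 43 = 42

42


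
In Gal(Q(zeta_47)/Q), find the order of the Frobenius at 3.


The Frobenius at p in Gal(Q(zeta_n)/Q) = (Z/nZ)* is the class of p, so its order is ord_47(3), the smallest k >= 1 with 3^k = 1 mod 47.
n = 47 = 47, phi(47) = 46; the order divides phi(n).
Divisors of 46: 1, 2, 23, 46
Repeated squaring mod 47: 3^1 = 3, 3^2 = 9, 3^4 = 34, 3^8 = 28, 3^16 = 32, 3^32 = 37
Test divisors in increasing order:
  k=1: 3^1 = 3 mod 47
  k=2: 3^2 = 9 mod 47
  k=23: 3^23 = 32 * 34 * 9 * 3 = 1 mod 47  <- first divisor giving 1
Order = 23

23


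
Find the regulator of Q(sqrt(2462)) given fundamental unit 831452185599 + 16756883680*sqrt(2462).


epsilon = 831452185599 + 16756883680*sqrt(2462)
= 1.6629e+12
R = ln(1.6629e+12)
= 28.1396

28.1396


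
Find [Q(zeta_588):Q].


The degree equals Euler's totient phi(588).
588 = 2^2 * 3 * 7^2
phi(588) = 168

168


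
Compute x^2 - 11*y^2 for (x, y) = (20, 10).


x^2 - d*y^2
= 20^2 - 11*10^2
= 400 - 1100
= -700

-700


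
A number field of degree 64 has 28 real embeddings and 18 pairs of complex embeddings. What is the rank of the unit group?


By Dirichlet's unit theorem:
rank = r1 + r2 - 1
= 28 + 18 - 1
= 45

45


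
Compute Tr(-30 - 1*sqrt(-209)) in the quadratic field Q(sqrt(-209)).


Tr(a + b*sqrt(d)) = (a + b*sqrt(d)) + (a - b*sqrt(d)) = 2a
= 2 * (-30)
= -60

-60


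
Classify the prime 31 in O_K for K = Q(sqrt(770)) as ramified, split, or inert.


K = Q(sqrt(770)). Since d mod 4 = 2, disc(K) = 3080.
Check p | disc: 3080 mod 31 = 11.
p does not divide disc. Compute Legendre symbol (d/p):
26^((31-1)/2) mod 31 = -1
(d/p) = -1, so p is inert: (p) stays prime with e=1, f=2, g=1.
Therefore p is inert.

inert


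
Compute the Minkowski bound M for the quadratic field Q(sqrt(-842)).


d = -842, d mod 4 = 2, so disc(K) = 4d = -3368; |disc(K)| = 3368
Imaginary quadratic field, so n = 2, s = r2 = 1, r1 = 0
M = (n!/n^n) * (4/pi)^s * sqrt(|disc(K)|) = (2!/2^2) * (4/pi)^1 * sqrt(3368)
= 0.5 * 1.273240 * 58.034473
= 36.9459

36.9459


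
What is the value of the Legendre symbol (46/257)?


p = 257 is prime, so compute (46/257) with the reciprocity algorithm (Jacobi-symbol steps: pull out 2s via (2/n), flip via reciprocity, reduce):
  pull out 2: (2/257) = +1  (since 257 mod 8 = 1)
  reciprocity: (23/257) -> +(257/23)
  reduce: (4/23)
  pull out 2: (2/23) = +1  (since 23 mod 8 = 7)
  pull out 2: (2/23) = +1  (since 23 mod 8 = 7)
  (1/23) = 1
Product of signs = 1
(46/257) = 1

1


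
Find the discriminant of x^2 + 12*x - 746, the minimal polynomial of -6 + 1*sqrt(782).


The element -6 + 1*sqrt(782) has minimal polynomial:
x^2 + 12*x - 746
Discriminant = (12)^2 - 4*(-746)
= 144 + 2984
= 3128

3128


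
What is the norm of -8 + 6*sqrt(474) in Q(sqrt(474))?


N(a + b*sqrt(d)) = a^2 - d*b^2
= (-8)^2 - (474)*(6)^2
= 64 - 17064
= -17000

-17000


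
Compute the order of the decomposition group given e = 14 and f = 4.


|D_P| = e * f
= 14 * 4
= 56

56


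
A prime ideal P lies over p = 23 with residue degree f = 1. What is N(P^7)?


N(P^a) = p^(a*f)
= 23^(7*1)
= 23^7
= 3404825447

3404825447


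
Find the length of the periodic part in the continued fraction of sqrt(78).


Run the CF algorithm for sqrt(78).
a_0 = floor(sqrt(78)) = 8; set m_0=0, q_0=1.
Recurrence: m' = q*a - m,  q' = (d - m'^2)/q,  a' = floor((a_0 + m')/q').
  step 1: m=8, q=14, a=1
  step 2: m=6, q=3, a=4
  step 3: m=6, q=14, a=1
  step 4: m=8, q=1, a=16
a_4 = 2*a_0 = 16, so the period closes here.
sqrt(78) = [8; 1, 4, 1, 16]
Period length = 4

4


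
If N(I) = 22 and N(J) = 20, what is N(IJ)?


N(IJ) = N(I) * N(J)
= 22 * 20
= 440

440


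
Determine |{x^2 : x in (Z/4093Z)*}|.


For prime p, the number of non-zero quadratic residues is (p-1)/2.
= (4093-1)/2
= 2046

2046


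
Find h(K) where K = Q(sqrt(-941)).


K = Q(sqrt(-941)). d mod 4 = 3, so D = disc(K) = 4d = -3764
h(K) equals the number of primitive reduced positive-definite forms (a, b, c) = a*x^2 + b*x*y + c*y^2 with b^2 - 4ac = D,
where reduced means |b| <= a <= c, with b >= 0 whenever |b| = a or a = c, and primitive means gcd(a, b, c) = 1.
Reduced forces 3a^2 <= |D| = 3764, so 1 <= a <= 35; b must have the parity of D, and c = (b^2 - D)/(4a) must be an integer >= a.
Enumerate a = 1..35, b in [-a, a]:
  a=1: (1, 0, 941)  [1]
  a=2: (2, 2, 471)  [1]
  a=3: (3, -2, 314), (3, 2, 314)  [2]
  a=4: none
  a=5: (5, -4, 189), (5, 4, 189)  [2]
  a=6: (6, -2, 157), (6, 2, 157)  [2]
  a=7: (7, -4, 135), (7, 4, 135)  [2]
  a=8: none
  a=9: (9, -4, 105), (9, 4, 105)  [2]
  a=10: (10, -6, 95), (10, 6, 95)  [2]
  a=11: (11, -8, 87), (11, 8, 87)  [2]
  a=12..13: none
  a=14: (14, -10, 69), (14, 10, 69)  [2]
  a=15: (15, -14, 66), (15, -4, 63), (15, 4, 63), (15, 14, 66)  [4]
  a=16..17: none
  a=18: (18, -14, 55), (18, 14, 55)  [2]
  a=19: (19, -6, 50), (19, 6, 50)  [2]
  a=20: none
  a=21: (21, -10, 46), (21, -4, 45), (21, 4, 45), (21, 10, 46)  [4]
  a=22: (22, -14, 45), (22, 14, 45)  [2]
  a=23: (23, -10, 42), (23, 10, 42)  [2]
  a=24: none
  a=25: (25, -6, 38), (25, 6, 38)  [2]
  a=26: none
  a=27: (27, -4, 35), (27, 4, 35)  [2]
  a=28: none
  a=29: (29, -8, 33), (29, 8, 33)  [2]
  a=30: (30, -26, 37), (30, -14, 33), (30, 14, 33), (30, 26, 37)  [4]
  a=31: (31, -24, 35), (31, 24, 35)  [2]
  a=32..35: none
Total reduced forms: 1 + 1 + 2 + 2 + 2 + 2 + 2 + 2 + 2 + 2 + 4 + 2 + 2 + 4 + 2 + 2 + 2 + 2 + 2 + 4 + 2 = 46
h = 46

46


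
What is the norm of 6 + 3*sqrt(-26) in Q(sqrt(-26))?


N(a + b*sqrt(d)) = a^2 - d*b^2
= (6)^2 - (-26)*(3)^2
= 36 + 234
= 270

270


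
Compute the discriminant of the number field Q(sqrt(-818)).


For K = Q(sqrt(d)) with d squarefree: disc(K) = d if d = 1 mod 4, and disc(K) = 4d if d = 2 or 3 mod 4.
Here d = -818, and d mod 4 = 2.
d = 2 mod 4, not 1 (O_K = Z[sqrt(d)]), so disc(K) = 4d = 4 * (-818) = -3272

-3272


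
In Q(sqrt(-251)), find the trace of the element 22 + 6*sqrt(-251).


Tr(a + b*sqrt(d)) = (a + b*sqrt(d)) + (a - b*sqrt(d)) = 2a
= 2 * (22)
= 44

44


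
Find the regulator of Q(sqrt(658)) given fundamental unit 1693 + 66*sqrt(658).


epsilon = 1693 + 66*sqrt(658)
= 3385.9997
R = ln(3385.9997)
= 8.1274

8.1274


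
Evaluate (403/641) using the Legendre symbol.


p = 641 is prime, so compute (403/641) with the reciprocity algorithm (Jacobi-symbol steps: pull out 2s via (2/n), flip via reciprocity, reduce):
  reciprocity: (403/641) -> +(641/403)
  reduce: (238/403)
  pull out 2: (2/403) = -1  (since 403 mod 8 = 3)
  reciprocity: (119/403) -> -(403/119)
  reduce: (46/119)
  pull out 2: (2/119) = +1  (since 119 mod 8 = 7)
  reciprocity: (23/119) -> -(119/23)
  reduce: (4/23)
  pull out 2: (2/23) = +1  (since 23 mod 8 = 7)
  pull out 2: (2/23) = +1  (since 23 mod 8 = 7)
  (1/23) = 1
Product of signs = -1
(403/641) = -1

-1


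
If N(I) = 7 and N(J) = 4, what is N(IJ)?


N(IJ) = N(I) * N(J)
= 7 * 4
= 28

28


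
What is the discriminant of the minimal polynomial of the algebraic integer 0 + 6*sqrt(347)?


The element 0 + 6*sqrt(347) has minimal polynomial:
x^2 + 0*x - 12492
Discriminant = (0)^2 - 4*(-12492)
= 0 + 49968
= 49968

49968


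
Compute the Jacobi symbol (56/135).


Compute (56/135) via quadratic reciprocity:
  pull out 2: (2/135) = +1  (since 135 mod 8 = 7)
  pull out 2: (2/135) = +1  (since 135 mod 8 = 7)
  pull out 2: (2/135) = +1  (since 135 mod 8 = 7)
  reciprocity: (7/135) -> -(135/7)
  reduce: (2/7)
  pull out 2: (2/7) = +1  (since 7 mod 8 = 7)
  (1/7) = 1
Product of signs = -1

-1


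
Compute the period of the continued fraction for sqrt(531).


Run the CF algorithm for sqrt(531).
a_0 = floor(sqrt(531)) = 23; set m_0=0, q_0=1.
Recurrence: m' = q*a - m,  q' = (d - m'^2)/q,  a' = floor((a_0 + m')/q').
  step 1: m=23, q=2, a=23
  step 2: m=23, q=1, a=46
a_2 = 2*a_0 = 46, so the period closes here.
sqrt(531) = [23; 23, 46]
Period length = 2

2


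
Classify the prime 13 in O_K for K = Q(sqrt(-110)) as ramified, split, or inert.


K = Q(sqrt(-110)). Since d mod 4 = 2, disc(K) = -440.
Check p | disc: -440 mod 13 = 2.
p does not divide disc. Compute Legendre symbol (d/p):
7^((13-1)/2) mod 13 = -1
(d/p) = -1, so p is inert: (p) stays prime with e=1, f=2, g=1.
Therefore p is inert.

inert


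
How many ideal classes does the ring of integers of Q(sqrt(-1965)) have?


K = Q(sqrt(-1965)). d mod 4 = 3, so D = disc(K) = 4d = -7860
h(K) equals the number of primitive reduced positive-definite forms (a, b, c) = a*x^2 + b*x*y + c*y^2 with b^2 - 4ac = D,
where reduced means |b| <= a <= c, with b >= 0 whenever |b| = a or a = c, and primitive means gcd(a, b, c) = 1.
Reduced forces 3a^2 <= |D| = 7860, so 1 <= a <= 51; b must have the parity of D, and c = (b^2 - D)/(4a) must be an integer >= a.
Enumerate a = 1..51, b in [-a, a]:
  a=1: (1, 0, 1965)  [1]
  a=2: (2, 2, 983)  [1]
  a=3: (3, 0, 655)  [1]
  a=4: none
  a=5: (5, 0, 393)  [1]
  a=6: (6, 6, 329)  [1]
  a=7: (7, -6, 282), (7, 6, 282)  [2]
  a=8..9: none
  a=10: (10, 10, 199)  [1]
  a=11: (11, -4, 179), (11, 4, 179)  [2]
  a=12..13: none
  a=14: (14, -6, 141), (14, 6, 141)  [2]
  a=15: (15, 0, 131)  [1]
  a=16..18: none
  a=19: (19, -14, 106), (19, 14, 106)  [2]
  a=20: none
  a=21: (21, -6, 94), (21, 6, 94)  [2]
  a=22: (22, -18, 93), (22, 18, 93)  [2]
  a=23: (23, -12, 87), (23, 12, 87)  [2]
  a=24..28: none
  a=29: (29, -12, 69), (29, 12, 69)  [2]
  a=30: (30, 30, 73)  [1]
  a=31: (31, -18, 66), (31, 18, 66)  [2]
  a=32: none
  a=33: (33, -18, 62), (33, 18, 62)  [2]
  a=34: none
  a=35: (35, -20, 59), (35, 20, 59)  [2]
  a=36: none
  a=37: (37, -24, 57), (37, 24, 57)  [2]
  a=38: (38, -14, 53), (38, 14, 53)  [2]
  a=39..41: none
  a=42: (42, -6, 47), (42, 6, 47)  [2]
  a=43: (43, -40, 55), (43, 40, 55)  [2]
  a=44..45: none
  a=46: (46, -34, 49), (46, 34, 49)  [2]
  a=47..51: none
Total reduced forms: 1 + 1 + 1 + 1 + 1 + 2 + 1 + 2 + 2 + 1 + 2 + 2 + 2 + 2 + 2 + 1 + 2 + 2 + 2 + 2 + 2 + 2 + 2 + 2 = 40
h = 40

40


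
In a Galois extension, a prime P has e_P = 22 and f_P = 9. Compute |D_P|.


|D_P| = e * f
= 22 * 9
= 198

198


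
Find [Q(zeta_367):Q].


The degree equals Euler's totient phi(367).
367 = 367
phi(367) = 366

366


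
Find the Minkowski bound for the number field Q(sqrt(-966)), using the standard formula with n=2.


d = -966, d mod 4 = 2, so disc(K) = 4d = -3864; |disc(K)| = 3864
Imaginary quadratic field, so n = 2, s = r2 = 1, r1 = 0
M = (n!/n^n) * (4/pi)^s * sqrt(|disc(K)|) = (2!/2^2) * (4/pi)^1 * sqrt(3864)
= 0.5 * 1.273240 * 62.161081
= 39.5730

39.5730


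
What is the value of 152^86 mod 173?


p = 173 is prime and the exponent is (p-1)/2 = 86, so by Euler's criterion 152^86 = (152/173) = +1 or -1 mod 173.
Compute by square-and-multiply:
  86 = 64 + 16 + 4 + 2 (binary 1010110)
  Repeated squaring mod 173: 152^1 = 152, 152^2 = 95, 152^4 = 29, 152^8 = 149, 152^16 = 57, 152^32 = 135, 152^64 = 60
  152^86 = 152^64 * 152^16 * 152^4 * 152^2 = 60 * 57 * 29 * 95 mod 173
    60 * 57 = 3420 = 133 mod 173
    133 * 29 = 3857 = 51 mod 173
    51 * 95 = 4845 = 1 mod 173
  152^86 = 1 mod 173
Result 1: 152 is a quadratic residue mod 173.
152^86 mod 173 = 1

1


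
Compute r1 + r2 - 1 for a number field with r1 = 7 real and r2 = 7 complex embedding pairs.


By Dirichlet's unit theorem:
rank = r1 + r2 - 1
= 7 + 7 - 1
= 13

13


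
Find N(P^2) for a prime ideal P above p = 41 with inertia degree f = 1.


N(P^a) = p^(a*f)
= 41^(2*1)
= 41^2
= 1681

1681


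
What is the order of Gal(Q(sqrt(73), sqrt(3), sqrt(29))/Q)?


The 3 square roots of distinct primes are multiplicatively independent over Q,
so [K:Q] = 2^3 and Gal(K/Q) is isomorphic to (Z/2Z)^3.
|Gal| = 2^3 = 8

8


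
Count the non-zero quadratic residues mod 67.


For prime p, the number of non-zero quadratic residues is (p-1)/2.
= (67-1)/2
= 33

33


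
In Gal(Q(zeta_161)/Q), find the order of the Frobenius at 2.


The Frobenius at p in Gal(Q(zeta_n)/Q) = (Z/nZ)* is the class of p, so its order is ord_161(2), the smallest k >= 1 with 2^k = 1 mod 161.
n = 161 = 7 * 23, phi(161) = 132; the order divides phi(n).
Divisors of 132: 1, 2, 3, 4, 6, 11, 12, 22, 33, 44, 66, 132
Repeated squaring mod 161: 2^1 = 2, 2^2 = 4, 2^4 = 16, 2^8 = 95, 2^16 = 9, 2^32 = 81, 2^64 = 121, 2^128 = 151
Test divisors in increasing order:
  k=1: 2^1 = 2 mod 161
  k=2: 2^2 = 4 mod 161
  k=3: 2^3 = 4 * 2 = 8 mod 161
  k=4: 2^4 = 16 mod 161
  k=6: 2^6 = 16 * 4 = 64 mod 161
  k=11: 2^11 = 95 * 4 * 2 = 116 mod 161
  k=12: 2^12 = 95 * 16 = 71 mod 161
  k=22: 2^22 = 9 * 16 * 4 = 93 mod 161
  k=33: 2^33 = 81 * 2 = 1 mod 161  <- first divisor giving 1
Order = 33

33


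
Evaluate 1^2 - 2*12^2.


x^2 - d*y^2
= 1^2 - 2*12^2
= 1 - 288
= -287

-287


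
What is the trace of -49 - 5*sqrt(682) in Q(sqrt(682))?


Tr(a + b*sqrt(d)) = (a + b*sqrt(d)) + (a - b*sqrt(d)) = 2a
= 2 * (-49)
= -98

-98


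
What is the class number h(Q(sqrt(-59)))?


K = Q(sqrt(-59)). d mod 4 = 1, so D = disc(K) = d = -59
h(K) equals the number of primitive reduced positive-definite forms (a, b, c) = a*x^2 + b*x*y + c*y^2 with b^2 - 4ac = D,
where reduced means |b| <= a <= c, with b >= 0 whenever |b| = a or a = c, and primitive means gcd(a, b, c) = 1.
Reduced forces 3a^2 <= |D| = 59, so 1 <= a <= 4; b must have the parity of D, and c = (b^2 - D)/(4a) must be an integer >= a.
Enumerate a = 1..4, b in [-a, a]:
  a=1: (1, 1, 15)  [1]
  a=2: none
  a=3: (3, -1, 5), (3, 1, 5)  [2]
  a=4: none
Total reduced forms: 1 + 2 = 3
h = 3

3


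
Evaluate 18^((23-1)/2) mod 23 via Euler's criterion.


p = 23 is prime and the exponent is (p-1)/2 = 11, so by Euler's criterion 18^11 = (18/23) = +1 or -1 mod 23.
Compute by square-and-multiply:
  11 = 8 + 2 + 1 (binary 1011)
  Repeated squaring mod 23: 18^1 = 18, 18^2 = 2, 18^4 = 4, 18^8 = 16
  18^11 = 18^8 * 18^2 * 18^1 = 16 * 2 * 18 mod 23
    16 * 2 = 32 = 9 mod 23
    9 * 18 = 162 = 1 mod 23
  18^11 = 1 mod 23
Result 1: 18 is a quadratic residue mod 23.
18^11 mod 23 = 1

1


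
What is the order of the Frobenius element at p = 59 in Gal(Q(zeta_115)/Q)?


The Frobenius at p in Gal(Q(zeta_n)/Q) = (Z/nZ)* is the class of p, so its order is ord_115(59), the smallest k >= 1 with 59^k = 1 mod 115.
n = 115 = 5 * 23, phi(115) = 88; the order divides phi(n).
Divisors of 88: 1, 2, 4, 8, 11, 22, 44, 88
Repeated squaring mod 115: 59^1 = 59, 59^2 = 31, 59^4 = 41, 59^8 = 71, 59^16 = 96, 59^32 = 16, 59^64 = 26
Test divisors in increasing order:
  k=1: 59^1 = 59 mod 115
  k=2: 59^2 = 31 mod 115
  k=4: 59^4 = 41 mod 115
  k=8: 59^8 = 71 mod 115
  k=11: 59^11 = 71 * 31 * 59 = 24 mod 115
  k=22: 59^22 = 96 * 41 * 31 = 1 mod 115  <- first divisor giving 1
Order = 22

22


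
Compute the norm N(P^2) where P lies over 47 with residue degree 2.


N(P^a) = p^(a*f)
= 47^(2*2)
= 47^4
= 4879681

4879681


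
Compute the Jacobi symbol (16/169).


Compute (16/169) via quadratic reciprocity:
  pull out 2: (2/169) = +1  (since 169 mod 8 = 1)
  pull out 2: (2/169) = +1  (since 169 mod 8 = 1)
  pull out 2: (2/169) = +1  (since 169 mod 8 = 1)
  pull out 2: (2/169) = +1  (since 169 mod 8 = 1)
  (1/169) = 1
Product of signs = 1

1


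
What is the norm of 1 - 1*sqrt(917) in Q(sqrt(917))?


N(a + b*sqrt(d)) = a^2 - d*b^2
= (1)^2 - (917)*(-1)^2
= 1 - 917
= -916

-916


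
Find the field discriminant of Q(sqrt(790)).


For K = Q(sqrt(d)) with d squarefree: disc(K) = d if d = 1 mod 4, and disc(K) = 4d if d = 2 or 3 mod 4.
Here d = 790, and d mod 4 = 2.
d = 2 mod 4, not 1 (O_K = Z[sqrt(d)]), so disc(K) = 4d = 4 * (790) = 3160

3160


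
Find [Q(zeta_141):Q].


The degree equals Euler's totient phi(141).
141 = 3 * 47
phi(141) = 92

92


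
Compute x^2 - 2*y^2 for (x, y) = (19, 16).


x^2 - d*y^2
= 19^2 - 2*16^2
= 361 - 512
= -151

-151


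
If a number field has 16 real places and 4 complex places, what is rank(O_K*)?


By Dirichlet's unit theorem:
rank = r1 + r2 - 1
= 16 + 4 - 1
= 19

19


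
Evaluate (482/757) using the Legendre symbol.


p = 757 is prime, so compute (482/757) with the reciprocity algorithm (Jacobi-symbol steps: pull out 2s via (2/n), flip via reciprocity, reduce):
  pull out 2: (2/757) = -1  (since 757 mod 8 = 5)
  reciprocity: (241/757) -> +(757/241)
  reduce: (34/241)
  pull out 2: (2/241) = +1  (since 241 mod 8 = 1)
  reciprocity: (17/241) -> +(241/17)
  reduce: (3/17)
  reciprocity: (3/17) -> +(17/3)
  reduce: (2/3)
  pull out 2: (2/3) = -1  (since 3 mod 8 = 3)
  (1/3) = 1
Product of signs = 1
(482/757) = 1

1


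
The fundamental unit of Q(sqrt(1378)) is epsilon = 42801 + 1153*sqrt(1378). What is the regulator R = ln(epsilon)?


epsilon = 42801 + 1153*sqrt(1378)
= 85602.0000
R = ln(85602.0000)
= 11.3575

11.3575


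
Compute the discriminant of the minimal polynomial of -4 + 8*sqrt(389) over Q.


The element -4 + 8*sqrt(389) has minimal polynomial:
x^2 + 8*x - 24880
Discriminant = (8)^2 - 4*(-24880)
= 64 + 99520
= 99584

99584


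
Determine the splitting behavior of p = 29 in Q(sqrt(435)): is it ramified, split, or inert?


K = Q(sqrt(435)). Since d mod 4 = 3, disc(K) = 1740.
Check p | disc: 1740 mod 29 = 0.
p divides disc, so p ramifies: (p) = P^2 with e=2, f=1, g=1.
Therefore p is ramified.

ramified


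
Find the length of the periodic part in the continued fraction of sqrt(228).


Run the CF algorithm for sqrt(228).
a_0 = floor(sqrt(228)) = 15; set m_0=0, q_0=1.
Recurrence: m' = q*a - m,  q' = (d - m'^2)/q,  a' = floor((a_0 + m')/q').
  step 1: m=15, q=3, a=10
  step 2: m=15, q=1, a=30
a_2 = 2*a_0 = 30, so the period closes here.
sqrt(228) = [15; 10, 30]
Period length = 2

2


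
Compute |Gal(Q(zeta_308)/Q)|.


|Gal(Q(zeta_308)/Q)| = phi(308)
= 120

120


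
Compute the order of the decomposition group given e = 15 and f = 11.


|D_P| = e * f
= 15 * 11
= 165

165


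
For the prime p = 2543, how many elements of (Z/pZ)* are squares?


For prime p, the number of non-zero quadratic residues is (p-1)/2.
= (2543-1)/2
= 1271

1271


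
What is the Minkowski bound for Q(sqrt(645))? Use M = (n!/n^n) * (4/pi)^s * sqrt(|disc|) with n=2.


d = 645, d mod 4 = 1, so disc(K) = d = 645; |disc(K)| = 645
Real quadratic field, so n = 2, s = r2 = 0, r1 = 2
M = (n!/n^n) * (4/pi)^s * sqrt(|disc(K)|) = (2!/2^2) * (4/pi)^0 * sqrt(645)
= 0.5 * 1.000000 * 25.396850
= 12.6984

12.6984


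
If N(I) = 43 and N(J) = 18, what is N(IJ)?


N(IJ) = N(I) * N(J)
= 43 * 18
= 774

774


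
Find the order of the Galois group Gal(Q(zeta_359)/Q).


|Gal(Q(zeta_359)/Q)| = phi(359)
= 358

358


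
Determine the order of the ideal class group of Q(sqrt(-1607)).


K = Q(sqrt(-1607)). d mod 4 = 1, so D = disc(K) = d = -1607
h(K) equals the number of primitive reduced positive-definite forms (a, b, c) = a*x^2 + b*x*y + c*y^2 with b^2 - 4ac = D,
where reduced means |b| <= a <= c, with b >= 0 whenever |b| = a or a = c, and primitive means gcd(a, b, c) = 1.
Reduced forces 3a^2 <= |D| = 1607, so 1 <= a <= 23; b must have the parity of D, and c = (b^2 - D)/(4a) must be an integer >= a.
Enumerate a = 1..23, b in [-a, a]:
  a=1: (1, 1, 402)  [1]
  a=2: (2, -1, 201), (2, 1, 201)  [2]
  a=3: (3, -1, 134), (3, 1, 134)  [2]
  a=4: (4, -3, 101), (4, 3, 101)  [2]
  a=5: none
  a=6: (6, -5, 68), (6, -1, 67), (6, 1, 67), (6, 5, 68)  [4]
  a=7: none
  a=8: (8, -5, 51), (8, 5, 51)  [2]
  a=9: (9, -7, 46), (9, 7, 46)  [2]
  a=10..11: none
  a=12: (12, -11, 36), (12, -5, 34), (12, 5, 34), (12, 11, 36)  [4]
  a=13..15: none
  a=16: (16, -11, 27), (16, 11, 27)  [2]
  a=17: (17, -5, 24), (17, 5, 24)  [2]
  a=18: (18, -11, 24), (18, -7, 23), (18, 7, 23), (18, 11, 24)  [4]
  a=19..23: none
Total reduced forms: 1 + 2 + 2 + 2 + 4 + 2 + 2 + 4 + 2 + 2 + 4 = 27
h = 27

27
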